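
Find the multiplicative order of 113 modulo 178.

ord(113) | φ(178) = φ(2)·φ(89) = 1·88 = 88 = 2^3 · 11.
Divisors of 88: 1, 2, 4, 8, 11, 22, 44, 88.
Test each divisor d:
113^1 ≡ 113
113^2 ≡ 131
113^4 ≡ 73
113^8 ≡ 167
113^11 ≡ 37
113^22 ≡ 123
113^44 ≡ 177
113^88 ≡ 1
Therefore the multiplicative order of 113 modulo 178 is 88.

88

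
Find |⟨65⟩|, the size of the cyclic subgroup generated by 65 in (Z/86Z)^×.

14

Since 65 ∈ (Z/86Z)^×, its order divides φ(86) = φ(2)·φ(43) = 1·42 = 42 = 2 · 3 · 7.
Divisors of 42: 1, 2, 3, 6, 7, 14, 21, 42.
Compute 65^d (mod 86) for the divisors d until we hit 1:
65^1 ≡ 65 (mod 86)
65^2 ≡ 11 (mod 86)
65^3 ≡ 27 (mod 86)
65^6 ≡ 41 (mod 86)
65^7 ≡ 85 (mod 86)
65^14 ≡ 1 (mod 86) ✓
The smallest such exponent is 14, so the order of 65 is 14.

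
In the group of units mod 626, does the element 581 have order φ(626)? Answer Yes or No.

Yes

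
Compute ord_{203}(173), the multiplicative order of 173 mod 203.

The order of 173 must divide φ(203) = φ(7·29) = (7−1)·(29−1) = 6·28 = 168 = 2^3 · 3 · 7.
Divisors of 168: 1, 2, 3, 4, 6, 7, 8, 12, 14, 21, 24, 28, 42, 56, 84, 168.
Check 173^d mod 203 for each divisor in increasing order:
173^1 ≡ 173 (mod 203)
173^2 ≡ 88 (mod 203)
173^3 ≡ 202 (mod 203)
173^4 ≡ 30 (mod 203)
173^6 ≡ 1 (mod 203) ✓
Therefore the multiplicative order of 173 modulo 203 is 6.

6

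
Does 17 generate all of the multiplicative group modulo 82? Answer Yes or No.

Yes

φ(82) = φ(2)·φ(41) = 1·40 = 40 = 2^3 · 5.
Test 17^(40/q) mod 82 for each prime factor q of 40:
17^20 ≡ 81 (mod 82)  [q = 2: ≢ 1 ✓]
17^8 ≡ 57 (mod 82)  [q = 5: ≢ 1 ✓]
Every test exponent gives a nontrivial residue, hence 17 generates the full group.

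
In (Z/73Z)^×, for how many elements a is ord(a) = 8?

4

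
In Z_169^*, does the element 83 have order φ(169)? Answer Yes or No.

No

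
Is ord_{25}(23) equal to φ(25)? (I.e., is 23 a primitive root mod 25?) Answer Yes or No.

φ(25) = φ(5^2) = 5·(5−1) = 20 = 2^2 · 5.
It suffices to check that the order of 23 is not a proper divisor of 20: compute 23^(20/q) for q ∈ {2, 5}.
23^10 ≡ 24 (mod 25)  [q = 2: ≢ 1 ✓]
23^4 ≡ 16 (mod 25)  [q = 5: ≢ 1 ✓]
Every test exponent gives a nontrivial residue, hence 23 generates the full group.

Yes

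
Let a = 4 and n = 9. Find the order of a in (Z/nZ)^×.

3

Since 4 ∈ (Z/9Z)^×, its order divides φ(9) = φ(3^2) = 3·(3−1) = 6 = 2 · 3.
Divisors of 6: 1, 2, 3, 6.
Test each divisor d:
4^1 ≡ 4 (mod 9)
4^2 ≡ 7 (mod 9)
4^3 ≡ 1 (mod 9) ✓
So ord_9(4) = 3.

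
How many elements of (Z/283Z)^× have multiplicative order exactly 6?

2

φ(283) = 283 − 1 = 282 = 2 · 3 · 47.
In a cyclic group of order 282, there are φ(d) elements of order d for each divisor d of 282, and zero for non-divisors.
6 = 2 · 3 divides 282, and φ(6) = 2.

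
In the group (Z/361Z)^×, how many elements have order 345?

φ(361) = φ(19^2) = 19·(19−1) = 342 = 2 · 3^2 · 19.
Since (Z/361Z)^× is cyclic of order 342, the number of elements of order d is φ(d) when d | 342 and 0 otherwise.
Here 342 is not a multiple of 345, so there are no elements of order 345.

0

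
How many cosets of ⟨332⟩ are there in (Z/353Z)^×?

4

Since 332 ∈ (Z/353Z)^×, its order divides φ(353) = 353 − 1 = 352 = 2^5 · 11.
Divisors of 352: 1, 2, 4, 8, 11, 16, 22, 32, 44, 88, 176, 352.
Compute 332^d (mod 353) for the divisors d until we hit 1:
332^1 ≡ 332
332^2 ≡ 88
332^4 ≡ 331
332^8 ≡ 131
332^11 ≡ 70
332^16 ≡ 217
332^22 ≡ 311
332^32 ≡ 140
332^44 ≡ 352
332^88 ≡ 1
Thus |⟨332⟩| = ord(332) = 88.
[(Z/353Z)^× : ⟨332⟩] = 352/88 = 4.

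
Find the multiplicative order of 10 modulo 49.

Since 10 ∈ (Z/49Z)^×, its order divides φ(49) = φ(7^2) = 7·(7−1) = 42 = 2 · 3 · 7.
Divisors of 42: 1, 2, 3, 6, 7, 14, 21, 42.
Test each divisor d:
10^1 ≡ 10 (mod 49)
10^2 ≡ 2 (mod 49)
10^3 ≡ 20 (mod 49)
10^6 ≡ 8 (mod 49)
10^7 ≡ 31 (mod 49)
10^14 ≡ 30 (mod 49)
10^21 ≡ 48 (mod 49)
10^42 ≡ 1 (mod 49) ✓
So ord_49(10) = 42.

42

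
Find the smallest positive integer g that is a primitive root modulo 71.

φ(71) = 71 − 1 = 70 = 2 · 5 · 7.
g is a primitive root iff g^(70/q) ≢ 1 (mod 71) for each prime q ∈ {2, 5, 7}.
g = 2: 2^35 ≡ 1 — hits 1, so not a primitive root.
g = 3: 3^35 ≡ 1 — hits 1, so not a primitive root.
g = 4: 4^35 ≡ 1 — hits 1, so not a primitive root.
g = 5: 5^35 ≡ 1 — hits 1, so not a primitive root.
g = 6: 6^35 ≡ 1 — hits 1, so not a primitive root.
g = 7: 7^35 ≡ 70; 7^14 ≡ 54; 7^10 ≡ 45 — none is 1, so 7 is a primitive root.
So 7 is the smallest generator of (Z/71Z)^×.

7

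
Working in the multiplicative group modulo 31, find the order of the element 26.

The order of 26 must divide φ(31) = 31 − 1 = 30 = 2 · 3 · 5.
Divisors of 30: 1, 2, 3, 5, 6, 10, 15, 30.
Evaluate successive powers at the divisors of 30:
26^1 ≡ 26 (mod 31)
26^2 ≡ 25 (mod 31)
26^3 ≡ 30 (mod 31)
26^5 ≡ 6 (mod 31)
26^6 ≡ 1 (mod 31) ✓
Hence ord(26) = 6.

6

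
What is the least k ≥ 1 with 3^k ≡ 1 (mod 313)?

39

Since 3 ∈ (Z/313Z)^×, its order divides φ(313) = 313 − 1 = 312 = 2^3 · 3 · 13.
Divisors of 312: 1, 2, 3, 4, 6, 8, 12, 13, 24, 26, 39, 52, 78, 104, 156, 312.
Check 3^d mod 313 for each divisor in increasing order:
3^1 ≡ 3 (mod 313)
3^2 ≡ 9 (mod 313)
3^3 ≡ 27 (mod 313)
3^4 ≡ 81 (mod 313)
3^6 ≡ 103 (mod 313)
3^8 ≡ 301 (mod 313)
3^12 ≡ 280 (mod 313)
3^13 ≡ 214 (mod 313)
3^24 ≡ 150 (mod 313)
3^26 ≡ 98 (mod 313)
3^39 ≡ 1 (mod 313) ✓
Therefore the multiplicative order of 3 modulo 313 is 39.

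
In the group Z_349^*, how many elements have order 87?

φ(349) = 349 − 1 = 348 = 2^2 · 3 · 29.
Since (Z/349Z)^× is cyclic of order 348, the number of elements of order d is φ(d) when d | 348 and 0 otherwise.
87 = 3 · 29 divides 348, and φ(87) = 56.

56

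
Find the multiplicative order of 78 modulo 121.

The order of 78 must divide φ(121) = φ(11^2) = 11·(11−1) = 110 = 2 · 5 · 11.
Divisors of 110: 1, 2, 5, 10, 11, 22, 55, 110.
Test each divisor d:
78^1 ≡ 78
78^2 ≡ 34
78^5 ≡ 23
78^10 ≡ 45
78^11 ≡ 1
So ord_121(78) = 11.

11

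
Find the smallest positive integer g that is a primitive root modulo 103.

φ(103) = 103 − 1 = 102 = 2 · 3 · 17.
Test candidates g = 2, 3, … against the prime factors q ∈ {2, 3, 17} of φ(103): g is a generator iff g^(102/q) ≢ 1 for every such q.
g = 2: 2^51 ≡ 1 — hits 1, so not a primitive root.
g = 3: 3^51 ≡ 102; 3^34 ≡ 1 — hits 1, so not a primitive root.
g = 4: 4^51 ≡ 1 — hits 1, so not a primitive root.
g = 5: 5^51 ≡ 102; 5^34 ≡ 56; 5^6 ≡ 72 — none is 1, so 5 is a primitive root.
The smallest primitive root modulo 103 is 5.

5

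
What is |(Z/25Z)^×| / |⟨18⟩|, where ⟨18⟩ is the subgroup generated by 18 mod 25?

The order of 18 must divide φ(25) = φ(5^2) = 5·(5−1) = 20 = 2^2 · 5.
Divisors of 20: 1, 2, 4, 5, 10, 20.
Evaluate successive powers at the divisors of 20:
18^1 ≡ 18 (mod 25)
18^2 ≡ 24 (mod 25)
18^4 ≡ 1 (mod 25) ✓
The order of 18 is 4, so the subgroup it generates has 4 elements.
The index is φ(25) / ord(18) = 20 / 4 = 5.

5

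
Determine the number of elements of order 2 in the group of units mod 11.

φ(11) = 11 − 1 = 10 = 2 · 5.
In a cyclic group of order 10, there are φ(d) elements of order d for each divisor d of 10, and zero for non-divisors.
2 | 10, and φ(2) = 2 − 1 = 1.

1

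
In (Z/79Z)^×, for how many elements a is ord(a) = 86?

φ(79) = 79 − 1 = 78 = 2 · 3 · 13.
In a cyclic group of order 78, there are φ(d) elements of order d for each divisor d of 78, and zero for non-divisors.
86 does not divide 78, so no element of (Z/79Z)^× has order 86.

0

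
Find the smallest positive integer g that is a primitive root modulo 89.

φ(89) = 89 − 1 = 88 = 2^3 · 11.
g is a primitive root iff g^(88/q) ≢ 1 (mod 89) for each prime q ∈ {2, 11}.
g = 2: 2^44 ≡ 1 — hits 1, so not a primitive root.
g = 3: 3^44 ≡ 88; 3^8 ≡ 64 — none is 1, so 3 is a primitive root.
So 3 is the smallest generator of (Z/89Z)^×.

3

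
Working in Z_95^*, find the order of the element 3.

By Lagrange's theorem, ord_95(3) divides φ(95) = φ(5·19) = (5−1)·(19−1) = 4·18 = 72 = 2^3 · 3^2.
Divisors of 72: 1, 2, 3, 4, 6, 8, 9, 12, 18, 24, 36, 72.
Test each divisor d:
3^1 ≡ 3 (mod 95)
3^2 ≡ 9 (mod 95)
3^3 ≡ 27 (mod 95)
3^4 ≡ 81 (mod 95)
3^6 ≡ 64 (mod 95)
3^8 ≡ 6 (mod 95)
3^9 ≡ 18 (mod 95)
3^12 ≡ 11 (mod 95)
3^18 ≡ 39 (mod 95)
3^24 ≡ 26 (mod 95)
3^36 ≡ 1 (mod 95) ✓
The smallest such exponent is 36, so the order of 3 is 36.

36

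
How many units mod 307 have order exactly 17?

16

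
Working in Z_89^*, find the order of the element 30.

88

ord(30) | φ(89) = 89 − 1 = 88 = 2^3 · 11.
Divisors of 88: 1, 2, 4, 8, 11, 22, 44, 88.
Test each divisor d:
30^1 ≡ 30
30^2 ≡ 10
30^4 ≡ 11
30^8 ≡ 32
30^11 ≡ 77
30^22 ≡ 55
30^44 ≡ 88
30^88 ≡ 1
Hence ord(30) = 88.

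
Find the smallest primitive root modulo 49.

φ(49) = φ(7^2) = 7·(7−1) = 42 = 2 · 3 · 7.
g is a primitive root iff g^(42/q) ≢ 1 (mod 49) for each prime q ∈ {2, 3, 7}.
g = 2: 2^21 ≡ 1 — hits 1, so not a primitive root.
g = 3: 3^21 ≡ 48; 3^14 ≡ 30; 3^6 ≡ 43 — none is 1, so 3 is a primitive root.
So 3 is the smallest generator of (Z/49Z)^×.

3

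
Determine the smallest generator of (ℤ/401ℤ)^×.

3

φ(401) = 401 − 1 = 400 = 2^4 · 5^2.
Test candidates g = 2, 3, … against the prime factors q ∈ {2, 5} of φ(401): g is a generator iff g^(400/q) ≢ 1 for every such q.
g = 2: 2^200 ≡ 1 — hits 1, so not a primitive root.
g = 3: 3^200 ≡ 400; 3^80 ≡ 72 — none is 1, so 3 is a primitive root.
The smallest primitive root modulo 401 is 3.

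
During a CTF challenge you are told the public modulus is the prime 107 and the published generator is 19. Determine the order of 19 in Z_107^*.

53

Since 19 ∈ (Z/107Z)^×, its order divides φ(107) = 107 − 1 = 106 = 2 · 53.
Divisors of 106: 1, 2, 53, 106.
Compute 19^d (mod 107) for the divisors d until we hit 1:
19^1 ≡ 19
19^2 ≡ 40
19^53 ≡ 1
The smallest such exponent is 53, so the order of 19 is 53.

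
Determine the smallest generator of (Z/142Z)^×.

φ(142) = φ(2)·φ(71) = 1·70 = 70 = 2 · 5 · 7.
Test candidates g = 2, 3, … against the prime factors q ∈ {2, 5, 7} of φ(142): g is a generator iff g^(70/q) ≢ 1 for every such q.
g = 2: gcd(2, 142) = 2 > 1, not a unit — skip.
g = 3: 3^35 ≡ 1 — hits 1, so not a primitive root.
g = 4: gcd(4, 142) = 2 > 1, not a unit — skip.
g = 5: 5^35 ≡ 1 — hits 1, so not a primitive root.
g = 6: gcd(6, 142) = 2 > 1, not a unit — skip.
g = 7: 7^35 ≡ 141; 7^14 ≡ 125; 7^10 ≡ 45 — none is 1, so 7 is a primitive root.
So 7 is the smallest generator of (Z/142Z)^×.

7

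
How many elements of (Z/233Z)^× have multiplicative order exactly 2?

φ(233) = 233 − 1 = 232 = 2^3 · 29.
Since (Z/233Z)^× is cyclic of order 232, the number of elements of order d is φ(d) when d | 232 and 0 otherwise.
2 | 232, and φ(2) = 2 − 1 = 1.

1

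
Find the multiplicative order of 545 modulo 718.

The order of 545 must divide φ(718) = φ(2)·φ(359) = 1·358 = 358 = 2 · 179.
Divisors of 358: 1, 2, 179, 358.
Evaluate successive powers at the divisors of 358:
545^1 ≡ 545
545^2 ≡ 491
545^179 ≡ 717
545^358 ≡ 1
So ord_718(545) = 358.

358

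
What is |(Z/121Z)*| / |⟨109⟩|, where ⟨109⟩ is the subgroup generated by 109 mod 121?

Since 109 ∈ (Z/121Z)^×, its order divides φ(121) = φ(11^2) = 11·(11−1) = 110 = 2 · 5 · 11.
Divisors of 110: 1, 2, 5, 10, 11, 22, 55, 110.
Evaluate successive powers at the divisors of 110:
109^1 ≡ 109 (mod 121)
109^2 ≡ 23 (mod 121)
109^5 ≡ 65 (mod 121)
109^10 ≡ 111 (mod 121)
109^11 ≡ 120 (mod 121)
109^22 ≡ 1 (mod 121) ✓
So ord_121(109) = 22, hence |⟨109⟩| = 22.
Index = |(Z/121Z)^×| / |⟨109⟩| = 110 / 22 = 5.

5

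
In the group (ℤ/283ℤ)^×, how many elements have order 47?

46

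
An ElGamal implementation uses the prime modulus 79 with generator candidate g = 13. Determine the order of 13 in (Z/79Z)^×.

39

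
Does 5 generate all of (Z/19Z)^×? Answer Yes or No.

No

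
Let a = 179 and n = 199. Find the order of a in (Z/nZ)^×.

The order of 179 must divide φ(199) = 199 − 1 = 198 = 2 · 3^2 · 11.
Divisors of 198: 1, 2, 3, 6, 9, 11, 18, 22, 33, 66, 99, 198.
Test each divisor d:
179^1 ≡ 179 (mod 199)
179^2 ≡ 2 (mod 199)
179^3 ≡ 159 (mod 199)
179^6 ≡ 8 (mod 199)
179^9 ≡ 78 (mod 199)
179^11 ≡ 156 (mod 199)
179^18 ≡ 114 (mod 199)
179^22 ≡ 58 (mod 199)
179^33 ≡ 93 (mod 199)
179^66 ≡ 92 (mod 199)
179^99 ≡ 198 (mod 199)
179^198 ≡ 1 (mod 199) ✓
So ord_199(179) = 198.

198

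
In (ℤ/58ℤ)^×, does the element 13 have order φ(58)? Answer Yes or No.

φ(58) = φ(2)·φ(29) = 1·28 = 28 = 2^2 · 7.
Test 13^(28/q) mod 58 for each prime factor q of 28:
13^14 ≡ 1 (mod 58)  [q = 2: ≡ 1 ✗]
13^4 ≡ 25 (mod 58)  [q = 7: ≢ 1 ✓]
Since 13^14 ≡ 1, the order of 13 divides 14 < 28, so 13 is not a primitive root.

No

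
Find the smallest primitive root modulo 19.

φ(19) = 19 − 1 = 18 = 2 · 3^2.
Test candidates g = 2, 3, … against the prime factors q ∈ {2, 3} of φ(19): g is a generator iff g^(18/q) ≢ 1 for every such q.
g = 2: 2^9 ≡ 18; 2^6 ≡ 7 — none is 1, so 2 is a primitive root.
So 2 is the smallest generator of (Z/19Z)^×.

2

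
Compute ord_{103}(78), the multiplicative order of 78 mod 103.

102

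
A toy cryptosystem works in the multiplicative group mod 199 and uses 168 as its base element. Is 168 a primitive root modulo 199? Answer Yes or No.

φ(199) = 199 − 1 = 198 = 2 · 3^2 · 11.
It suffices to check that the order of 168 is not a proper divisor of 198: compute 168^(198/q) for q ∈ {2, 3, 11}.
168^99 ≡ 198 (mod 199)  [q = 2: ≢ 1 ✓]
168^66 ≡ 92 (mod 199)  [q = 3: ≢ 1 ✓]
168^18 ≡ 121 (mod 199)  [q = 11: ≢ 1 ✓]
Every test exponent gives a nontrivial residue, hence 168 generates the full group.

Yes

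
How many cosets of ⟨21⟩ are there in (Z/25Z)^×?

4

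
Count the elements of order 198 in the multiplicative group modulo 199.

60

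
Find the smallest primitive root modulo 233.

3

φ(233) = 233 − 1 = 232 = 2^3 · 29.
g is a primitive root iff g^(232/q) ≢ 1 (mod 233) for each prime q ∈ {2, 29}.
g = 2: 2^116 ≡ 1 — hits 1, so not a primitive root.
g = 3: 3^116 ≡ 232; 3^8 ≡ 37 — none is 1, so 3 is a primitive root.
The smallest primitive root modulo 233 is 3.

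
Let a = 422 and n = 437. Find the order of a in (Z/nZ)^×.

99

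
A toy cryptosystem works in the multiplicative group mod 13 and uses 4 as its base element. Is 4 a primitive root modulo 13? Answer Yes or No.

φ(13) = 13 − 1 = 12 = 2^2 · 3.
It suffices to check that the order of 4 is not a proper divisor of 12: compute 4^(12/q) for q ∈ {2, 3}.
4^6 ≡ 1 (mod 13)  [q = 2: ≡ 1 ✗]
4^4 ≡ 9 (mod 13)  [q = 3: ≢ 1 ✓]
4^6 ≡ 1 shows ord(4) | 6, strictly less than φ(13); not a primitive root.

No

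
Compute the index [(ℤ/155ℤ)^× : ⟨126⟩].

24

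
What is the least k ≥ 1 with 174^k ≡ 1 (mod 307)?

306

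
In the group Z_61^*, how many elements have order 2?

1

φ(61) = 61 − 1 = 60 = 2^2 · 3 · 5.
Since (Z/61Z)^× is cyclic of order 60, the number of elements of order d is φ(d) when d | 60 and 0 otherwise.
2 | 60, and φ(2) = 2 − 1 = 1.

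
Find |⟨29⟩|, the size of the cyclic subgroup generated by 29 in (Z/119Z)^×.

16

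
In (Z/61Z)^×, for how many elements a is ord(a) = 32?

0

φ(61) = 61 − 1 = 60 = 2^2 · 3 · 5.
Since (Z/61Z)^× is cyclic of order 60, the number of elements of order d is φ(d) when d | 60 and 0 otherwise.
32 does not divide 60, so no element of (Z/61Z)^× has order 32.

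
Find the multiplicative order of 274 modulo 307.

ord(274) | φ(307) = 307 − 1 = 306 = 2 · 3^2 · 17.
Divisors of 306: 1, 2, 3, 6, 9, 17, 18, 34, 51, 102, 153, 306.
Check 274^d mod 307 for each divisor in increasing order:
274^1 ≡ 274 (mod 307)
274^2 ≡ 168 (mod 307)
274^3 ≡ 289 (mod 307)
274^6 ≡ 17 (mod 307)
274^9 ≡ 1 (mod 307) ✓
Therefore the multiplicative order of 274 modulo 307 is 9.

9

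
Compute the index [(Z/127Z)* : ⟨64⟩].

18

Since 64 ∈ (Z/127Z)^×, its order divides φ(127) = 127 − 1 = 126 = 2 · 3^2 · 7.
Divisors of 126: 1, 2, 3, 6, 7, 9, 14, 18, 21, 42, 63, 126.
Compute 64^d (mod 127) for the divisors d until we hit 1:
64^1 ≡ 64
64^2 ≡ 32
64^3 ≡ 16
64^6 ≡ 2
64^7 ≡ 1
Thus |⟨64⟩| = ord(64) = 7.
The index is φ(127) / ord(64) = 126 / 7 = 18.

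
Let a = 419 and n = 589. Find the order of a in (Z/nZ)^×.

5

ord(419) | φ(589) = φ(19·31) = (19−1)·(31−1) = 18·30 = 540 = 2^2 · 3^3 · 5.
Divisors of 540: 1, 2, 3, 4, 5, 6, 9, 10, 12, 15, 18, 20, 27, 30, 36, 45, 54, 60, 90, 108, 135, 180, 270, 540.
Test each divisor d:
419^1 ≡ 419 (mod 589)
419^2 ≡ 39 (mod 589)
419^3 ≡ 438 (mod 589)
419^4 ≡ 343 (mod 589)
419^5 ≡ 1 (mod 589) ✓
So ord_589(419) = 5.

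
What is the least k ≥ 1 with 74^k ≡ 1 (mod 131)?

65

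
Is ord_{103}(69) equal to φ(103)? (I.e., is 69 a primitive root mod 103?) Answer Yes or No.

φ(103) = 103 − 1 = 102 = 2 · 3 · 17.
An element g generates (Z/103Z)^× iff g^(102/q) ≢ 1 (mod 103) for each prime q ∈ {2, 3, 17}.
69^51 ≡ 102 (mod 103)  [q = 2: ≢ 1 ✓]
69^34 ≡ 1 (mod 103)  [q = 3: ≡ 1 ✗]
69^6 ≡ 13 (mod 103)  [q = 17: ≢ 1 ✓]
The check at q = 3 fails, so 69 generates a proper subgroup.

No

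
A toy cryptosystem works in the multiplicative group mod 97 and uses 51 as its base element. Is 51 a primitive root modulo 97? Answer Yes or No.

φ(97) = 97 − 1 = 96 = 2^5 · 3.
It suffices to check that the order of 51 is not a proper divisor of 96: compute 51^(96/q) for q ∈ {2, 3}.
51^48 ≡ 96 (mod 97)  [q = 2: ≢ 1 ✓]
51^32 ≡ 1 (mod 97)  [q = 3: ≡ 1 ✗]
The check at q = 3 fails, so 51 generates a proper subgroup.

No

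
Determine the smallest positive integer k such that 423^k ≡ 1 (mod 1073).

ord(423) | φ(1073) = φ(29·37) = (29−1)·(37−1) = 28·36 = 1008 = 2^4 · 3^2 · 7.
Divisors of 1008: 1, 2, 3, 4, 6, 7, 8, 9, 12, 14, 16, 18, 21, 24, 28, 36, 42, 48, 56, 63, 72, 84, 112, 126, 144, 168, 252, 336, 504, 1008.
Compute 423^d (mod 1073) for the divisors d until we hit 1:
423^1 ≡ 423 (mod 1073)
423^2 ≡ 811 (mod 1073)
423^3 ≡ 766 (mod 1073)
423^4 ≡ 1045 (mod 1073)
423^6 ≡ 898 (mod 1073)
423^7 ≡ 12 (mod 1073)
423^8 ≡ 784 (mod 1073)
423^9 ≡ 75 (mod 1073)
423^12 ≡ 581 (mod 1073)
423^14 ≡ 144 (mod 1073)
423^16 ≡ 900 (mod 1073)
423^18 ≡ 260 (mod 1073)
423^21 ≡ 655 (mod 1073)
423^24 ≡ 639 (mod 1073)
423^28 ≡ 349 (mod 1073)
423^36 ≡ 1 (mod 1073) ✓
So ord_1073(423) = 36.

36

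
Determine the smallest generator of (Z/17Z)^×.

φ(17) = 17 − 1 = 16 = 2^4.
g is a primitive root iff g^(16/q) ≢ 1 (mod 17) for each prime q ∈ {2}.
g = 2: 2^8 ≡ 1 — hits 1, so not a primitive root.
g = 3: 3^8 ≡ 16 — none is 1, so 3 is a primitive root.
The smallest primitive root modulo 17 is 3.

3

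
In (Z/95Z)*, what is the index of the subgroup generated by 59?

4

ord(59) | φ(95) = φ(5·19) = (5−1)·(19−1) = 4·18 = 72 = 2^3 · 3^2.
Divisors of 72: 1, 2, 3, 4, 6, 8, 9, 12, 18, 24, 36, 72.
Evaluate successive powers at the divisors of 72:
59^1 ≡ 59 (mod 95)
59^2 ≡ 61 (mod 95)
59^3 ≡ 84 (mod 95)
59^4 ≡ 16 (mod 95)
59^6 ≡ 26 (mod 95)
59^8 ≡ 66 (mod 95)
59^9 ≡ 94 (mod 95)
59^12 ≡ 11 (mod 95)
59^18 ≡ 1 (mod 95) ✓
The order of 59 is 18, so the subgroup it generates has 18 elements.
Index = |(Z/95Z)^×| / |⟨59⟩| = 72 / 18 = 4.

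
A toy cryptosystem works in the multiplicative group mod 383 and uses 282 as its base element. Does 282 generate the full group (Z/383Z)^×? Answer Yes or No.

Yes

φ(383) = 383 − 1 = 382 = 2 · 191.
An element g generates (Z/383Z)^× iff g^(382/q) ≢ 1 (mod 383) for each prime q ∈ {2, 191}.
282^191 ≡ 382 (mod 383)  [q = 2: ≢ 1 ✓]
282^2 ≡ 243 (mod 383)  [q = 191: ≢ 1 ✓]
Every test exponent gives a nontrivial residue, hence 282 generates the full group.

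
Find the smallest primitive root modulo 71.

7

φ(71) = 71 − 1 = 70 = 2 · 5 · 7.
Test candidates g = 2, 3, … against the prime factors q ∈ {2, 5, 7} of φ(71): g is a generator iff g^(70/q) ≢ 1 for every such q.
g = 2: 2^35 ≡ 1 — hits 1, so not a primitive root.
g = 3: 3^35 ≡ 1 — hits 1, so not a primitive root.
g = 4: 4^35 ≡ 1 — hits 1, so not a primitive root.
g = 5: 5^35 ≡ 1 — hits 1, so not a primitive root.
g = 6: 6^35 ≡ 1 — hits 1, so not a primitive root.
g = 7: 7^35 ≡ 70; 7^14 ≡ 54; 7^10 ≡ 45 — none is 1, so 7 is a primitive root.
Hence the least primitive root of 71 is 7.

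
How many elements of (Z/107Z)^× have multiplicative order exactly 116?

φ(107) = 107 − 1 = 106 = 2 · 53.
Since (Z/107Z)^× is cyclic of order 106, the number of elements of order d is φ(d) when d | 106 and 0 otherwise.
Here 106 is not a multiple of 116, so there are no elements of order 116.

0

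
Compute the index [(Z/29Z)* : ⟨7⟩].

Since 7 ∈ (Z/29Z)^×, its order divides φ(29) = 29 − 1 = 28 = 2^2 · 7.
Divisors of 28: 1, 2, 4, 7, 14, 28.
Evaluate successive powers at the divisors of 28:
7^1 ≡ 7 (mod 29)
7^2 ≡ 20 (mod 29)
7^4 ≡ 23 (mod 29)
7^7 ≡ 1 (mod 29) ✓
The order of 7 is 7, so the subgroup it generates has 7 elements.
[(Z/29Z)^× : ⟨7⟩] = 28/7 = 4.

4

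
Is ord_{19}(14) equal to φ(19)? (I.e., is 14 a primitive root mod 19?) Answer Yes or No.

Yes

φ(19) = 19 − 1 = 18 = 2 · 3^2.
Test 14^(18/q) mod 19 for each prime factor q of 18:
14^9 ≡ 18 (mod 19)  [q = 2: ≢ 1 ✓]
14^6 ≡ 7 (mod 19)  [q = 3: ≢ 1 ✓]
Every test exponent gives a nontrivial residue, hence 14 generates the full group.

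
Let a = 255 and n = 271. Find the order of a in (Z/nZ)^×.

270

ord(255) | φ(271) = 271 − 1 = 270 = 2 · 3^3 · 5.
Divisors of 270: 1, 2, 3, 5, 6, 9, 10, 15, 18, 27, 30, 45, 54, 90, 135, 270.
Test each divisor d:
255^1 ≡ 255 (mod 271)
255^2 ≡ 256 (mod 271)
255^3 ≡ 240 (mod 271)
255^5 ≡ 194 (mod 271)
255^6 ≡ 148 (mod 271)
255^9 ≡ 19 (mod 271)
255^10 ≡ 238 (mod 271)
255^15 ≡ 102 (mod 271)
255^18 ≡ 90 (mod 271)
255^27 ≡ 84 (mod 271)
255^30 ≡ 106 (mod 271)
255^45 ≡ 243 (mod 271)
255^54 ≡ 10 (mod 271)
255^90 ≡ 242 (mod 271)
255^135 ≡ 270 (mod 271)
255^270 ≡ 1 (mod 271) ✓
Therefore the multiplicative order of 255 modulo 271 is 270.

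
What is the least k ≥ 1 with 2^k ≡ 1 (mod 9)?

6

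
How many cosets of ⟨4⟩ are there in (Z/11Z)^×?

2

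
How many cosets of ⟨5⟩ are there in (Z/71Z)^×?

14

The order of 5 must divide φ(71) = 71 − 1 = 70 = 2 · 5 · 7.
Divisors of 70: 1, 2, 5, 7, 10, 14, 35, 70.
Test each divisor d:
5^1 ≡ 5
5^2 ≡ 25
5^5 ≡ 1
Thus |⟨5⟩| = ord(5) = 5.
The index is φ(71) / ord(5) = 70 / 5 = 14.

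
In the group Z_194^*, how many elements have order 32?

φ(194) = φ(2)·φ(97) = 1·96 = 96 = 2^5 · 3.
(Z/194Z)^× is cyclic (|G| = 96); a cyclic group of order m has exactly φ(d) elements of each order d | m, and none otherwise.
32 = 2^5 divides 96, and φ(32) = 16.

16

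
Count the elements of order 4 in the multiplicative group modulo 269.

2

φ(269) = 269 − 1 = 268 = 2^2 · 67.
In a cyclic group of order 268, there are φ(d) elements of order d for each divisor d of 268, and zero for non-divisors.
4 = 2^2 divides 268, and φ(4) = 2.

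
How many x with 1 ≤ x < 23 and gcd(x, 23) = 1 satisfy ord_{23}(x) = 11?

10

φ(23) = 23 − 1 = 22 = 2 · 11.
In a cyclic group of order 22, there are φ(d) elements of order d for each divisor d of 22, and zero for non-divisors.
11 | 22, and φ(11) = 11 − 1 = 10.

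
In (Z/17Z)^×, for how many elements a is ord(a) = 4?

φ(17) = 17 − 1 = 16 = 2^4.
(Z/17Z)^× is cyclic (|G| = 16); a cyclic group of order m has exactly φ(d) elements of each order d | m, and none otherwise.
4 = 2^2 divides 16, and φ(4) = 2.

2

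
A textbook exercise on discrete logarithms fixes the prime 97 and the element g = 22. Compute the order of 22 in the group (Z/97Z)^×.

4

Since 22 ∈ (Z/97Z)^×, its order divides φ(97) = 97 − 1 = 96 = 2^5 · 3.
Divisors of 96: 1, 2, 3, 4, 6, 8, 12, 16, 24, 32, 48, 96.
Check 22^d mod 97 for each divisor in increasing order:
22^1 ≡ 22
22^2 ≡ 96
22^3 ≡ 75
22^4 ≡ 1
Hence ord(22) = 4.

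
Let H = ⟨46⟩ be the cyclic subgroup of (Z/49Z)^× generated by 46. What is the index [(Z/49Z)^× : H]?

By Lagrange's theorem, ord_49(46) divides φ(49) = φ(7^2) = 7·(7−1) = 42 = 2 · 3 · 7.
Divisors of 42: 1, 2, 3, 6, 7, 14, 21, 42.
Compute 46^d (mod 49) for the divisors d until we hit 1:
46^1 ≡ 46
46^2 ≡ 9
46^3 ≡ 22
46^6 ≡ 43
46^7 ≡ 18
46^14 ≡ 30
46^21 ≡ 1
Thus |⟨46⟩| = ord(46) = 21.
Index = |(Z/49Z)^×| / |⟨46⟩| = 42 / 21 = 2.

2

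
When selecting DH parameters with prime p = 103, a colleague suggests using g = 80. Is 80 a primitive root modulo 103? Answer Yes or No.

φ(103) = 103 − 1 = 102 = 2 · 3 · 17.
An element g generates (Z/103Z)^× iff g^(102/q) ≢ 1 (mod 103) for each prime q ∈ {2, 3, 17}.
80^51 ≡ 102 (mod 103)  [q = 2: ≢ 1 ✓]
80^34 ≡ 1 (mod 103)  [q = 3: ≡ 1 ✗]
80^6 ≡ 66 (mod 103)  [q = 17: ≢ 1 ✓]
The check at q = 3 fails, so 80 generates a proper subgroup.

No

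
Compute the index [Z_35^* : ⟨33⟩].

2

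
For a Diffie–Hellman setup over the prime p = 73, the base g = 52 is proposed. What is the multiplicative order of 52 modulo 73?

Since 52 ∈ (Z/73Z)^×, its order divides φ(73) = 73 − 1 = 72 = 2^3 · 3^2.
Divisors of 72: 1, 2, 3, 4, 6, 8, 9, 12, 18, 24, 36, 72.
Evaluate successive powers at the divisors of 72:
52^1 ≡ 52
52^2 ≡ 3
52^3 ≡ 10
52^4 ≡ 9
52^6 ≡ 27
52^8 ≡ 8
52^9 ≡ 51
52^12 ≡ 72
52^18 ≡ 46
52^24 ≡ 1
Hence ord(52) = 24.

24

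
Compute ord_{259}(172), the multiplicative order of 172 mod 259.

36

By Lagrange's theorem, ord_259(172) divides φ(259) = φ(7·37) = (7−1)·(37−1) = 6·36 = 216 = 2^3 · 3^3.
Divisors of 216: 1, 2, 3, 4, 6, 8, 9, 12, 18, 24, 27, 36, 54, 72, 108, 216.
Evaluate successive powers at the divisors of 216:
172^1 ≡ 172 (mod 259)
172^2 ≡ 58 (mod 259)
172^3 ≡ 134 (mod 259)
172^4 ≡ 256 (mod 259)
172^6 ≡ 85 (mod 259)
172^8 ≡ 9 (mod 259)
172^9 ≡ 253 (mod 259)
172^12 ≡ 232 (mod 259)
172^18 ≡ 36 (mod 259)
172^24 ≡ 211 (mod 259)
172^27 ≡ 43 (mod 259)
172^36 ≡ 1 (mod 259) ✓
The smallest such exponent is 36, so the order of 172 is 36.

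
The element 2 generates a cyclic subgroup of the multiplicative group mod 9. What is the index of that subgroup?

1

The order of 2 must divide φ(9) = φ(3^2) = 3·(3−1) = 6 = 2 · 3.
Divisors of 6: 1, 2, 3, 6.
Test each divisor d:
2^1 ≡ 2 (mod 9)
2^2 ≡ 4 (mod 9)
2^3 ≡ 8 (mod 9)
2^6 ≡ 1 (mod 9) ✓
The order of 2 is 6, so the subgroup it generates has 6 elements.
[(Z/9Z)^× : ⟨2⟩] = 6/6 = 1.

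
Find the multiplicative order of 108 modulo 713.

110

By Lagrange's theorem, ord_713(108) divides φ(713) = φ(23·31) = (23−1)·(31−1) = 22·30 = 660 = 2^2 · 3 · 5 · 11.
Divisors of 660: 1, 2, 3, 4, 5, 6, 10, 11, 12, 15, 20, 22, 30, 33, 44, 55, 60, 66, 110, 132, 165, 220, 330, 660.
Compute 108^d (mod 713) for the divisors d until we hit 1:
108^1 ≡ 108
108^2 ≡ 256
108^3 ≡ 554
108^4 ≡ 653
108^5 ≡ 650
108^6 ≡ 326
108^10 ≡ 404
108^11 ≡ 139
108^12 ≡ 39
108^15 ≡ 216
108^20 ≡ 652
108^22 ≡ 70
108^30 ≡ 311
108^33 ≡ 461
108^44 ≡ 622
108^55 ≡ 185
108^60 ≡ 466
108^66 ≡ 47
108^110 ≡ 1
Therefore the multiplicative order of 108 modulo 713 is 110.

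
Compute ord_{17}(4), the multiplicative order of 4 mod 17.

4

Since 4 ∈ (Z/17Z)^×, its order divides φ(17) = 17 − 1 = 16 = 2^4.
Divisors of 16: 1, 2, 4, 8, 16.
Test each divisor d:
4^1 ≡ 4 (mod 17)
4^2 ≡ 16 (mod 17)
4^4 ≡ 1 (mod 17) ✓
So ord_17(4) = 4.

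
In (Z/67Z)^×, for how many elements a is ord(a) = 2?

φ(67) = 67 − 1 = 66 = 2 · 3 · 11.
(Z/67Z)^× is cyclic (|G| = 66); a cyclic group of order m has exactly φ(d) elements of each order d | m, and none otherwise.
2 | 66, and φ(2) = 2 − 1 = 1.

1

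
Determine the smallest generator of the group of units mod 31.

3

φ(31) = 31 − 1 = 30 = 2 · 3 · 5.
g is a primitive root iff g^(30/q) ≢ 1 (mod 31) for each prime q ∈ {2, 3, 5}.
g = 2: 2^15 ≡ 1 — hits 1, so not a primitive root.
g = 3: 3^15 ≡ 30; 3^10 ≡ 25; 3^6 ≡ 16 — none is 1, so 3 is a primitive root.
The smallest primitive root modulo 31 is 3.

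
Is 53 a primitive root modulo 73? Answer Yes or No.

Yes

φ(73) = 73 − 1 = 72 = 2^3 · 3^2.
Test 53^(72/q) mod 73 for each prime factor q of 72:
53^36 ≡ 72 (mod 73)  [q = 2: ≢ 1 ✓]
53^24 ≡ 64 (mod 73)  [q = 3: ≢ 1 ✓]
None equal 1, so ord_73(53) = 72: 53 is a primitive root.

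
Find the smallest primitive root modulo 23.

5

φ(23) = 23 − 1 = 22 = 2 · 11.
g is a primitive root iff g^(22/q) ≢ 1 (mod 23) for each prime q ∈ {2, 11}.
g = 2: 2^11 ≡ 1 — hits 1, so not a primitive root.
g = 3: 3^11 ≡ 1 — hits 1, so not a primitive root.
g = 4: 4^11 ≡ 1 — hits 1, so not a primitive root.
g = 5: 5^11 ≡ 22; 5^2 ≡ 2 — none is 1, so 5 is a primitive root.
Hence the least primitive root of 23 is 5.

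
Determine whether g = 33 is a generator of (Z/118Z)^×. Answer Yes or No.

φ(118) = φ(2)·φ(59) = 1·58 = 58 = 2 · 29.
Test 33^(58/q) mod 118 for each prime factor q of 58:
33^29 ≡ 117 (mod 118)  [q = 2: ≢ 1 ✓]
33^2 ≡ 27 (mod 118)  [q = 29: ≢ 1 ✓]
All checks pass, so 33 has order 58 and is a primitive root modulo 118.

Yes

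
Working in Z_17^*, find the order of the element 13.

The order of 13 must divide φ(17) = 17 − 1 = 16 = 2^4.
Divisors of 16: 1, 2, 4, 8, 16.
Check 13^d mod 17 for each divisor in increasing order:
13^1 ≡ 13 (mod 17)
13^2 ≡ 16 (mod 17)
13^4 ≡ 1 (mod 17) ✓
So ord_17(13) = 4.

4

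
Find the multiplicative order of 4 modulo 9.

3

The order of 4 must divide φ(9) = φ(3^2) = 3·(3−1) = 6 = 2 · 3.
Divisors of 6: 1, 2, 3, 6.
Compute 4^d (mod 9) for the divisors d until we hit 1:
4^1 ≡ 4
4^2 ≡ 7
4^3 ≡ 1
Therefore the multiplicative order of 4 modulo 9 is 3.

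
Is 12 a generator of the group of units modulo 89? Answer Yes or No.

No

φ(89) = 89 − 1 = 88 = 2^3 · 11.
12 is a primitive root mod 89 iff 12^(φ(89)/q) ≢ 1 for every prime q | φ(89), i.e. q ∈ {2, 11}.
12^44 ≡ 88 (mod 89)  [q = 2: ≢ 1 ✓]
12^8 ≡ 1 (mod 89)  [q = 11: ≡ 1 ✗]
Since 12^8 ≡ 1, the order of 12 divides 8 < 88, so 12 is not a primitive root.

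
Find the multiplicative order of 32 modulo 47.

Since 32 ∈ (Z/47Z)^×, its order divides φ(47) = 47 − 1 = 46 = 2 · 23.
Divisors of 46: 1, 2, 23, 46.
Compute 32^d (mod 47) for the divisors d until we hit 1:
32^1 ≡ 32
32^2 ≡ 37
32^23 ≡ 1
Therefore the multiplicative order of 32 modulo 47 is 23.

23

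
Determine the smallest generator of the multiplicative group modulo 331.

3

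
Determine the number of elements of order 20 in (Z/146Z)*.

0

φ(146) = φ(2)·φ(73) = 1·72 = 72 = 2^3 · 3^2.
In a cyclic group of order 72, there are φ(d) elements of order d for each divisor d of 72, and zero for non-divisors.
Here 72 is not a multiple of 20, so there are no elements of order 20.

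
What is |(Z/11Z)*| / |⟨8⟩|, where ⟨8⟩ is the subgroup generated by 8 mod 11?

1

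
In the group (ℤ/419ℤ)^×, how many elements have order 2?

1

φ(419) = 419 − 1 = 418 = 2 · 11 · 19.
Since (Z/419Z)^× is cyclic of order 418, the number of elements of order d is φ(d) when d | 418 and 0 otherwise.
2 | 418, and φ(2) = 2 − 1 = 1.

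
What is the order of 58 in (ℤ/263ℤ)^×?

262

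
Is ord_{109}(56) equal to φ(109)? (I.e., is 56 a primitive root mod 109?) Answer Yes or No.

Yes

φ(109) = 109 − 1 = 108 = 2^2 · 3^3.
It suffices to check that the order of 56 is not a proper divisor of 108: compute 56^(108/q) for q ∈ {2, 3}.
56^54 ≡ 108 (mod 109)  [q = 2: ≢ 1 ✓]
56^36 ≡ 63 (mod 109)  [q = 3: ≢ 1 ✓]
Every test exponent gives a nontrivial residue, hence 56 generates the full group.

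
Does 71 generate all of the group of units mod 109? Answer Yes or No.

φ(109) = 109 − 1 = 108 = 2^2 · 3^3.
It suffices to check that the order of 71 is not a proper divisor of 108: compute 71^(108/q) for q ∈ {2, 3}.
71^54 ≡ 1 (mod 109)  [q = 2: ≡ 1 ✗]
71^36 ≡ 1 (mod 109)  [q = 3: ≡ 1 ✗]
71^54 ≡ 1 shows ord(71) | 54, strictly less than φ(109); not a primitive root.

No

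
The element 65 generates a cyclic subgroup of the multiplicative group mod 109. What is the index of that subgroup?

1

ord(65) | φ(109) = 109 − 1 = 108 = 2^2 · 3^3.
Divisors of 108: 1, 2, 3, 4, 6, 9, 12, 18, 27, 36, 54, 108.
Test each divisor d:
65^1 ≡ 65 (mod 109)
65^2 ≡ 83 (mod 109)
65^3 ≡ 54 (mod 109)
65^4 ≡ 22 (mod 109)
65^6 ≡ 82 (mod 109)
65^9 ≡ 68 (mod 109)
65^12 ≡ 75 (mod 109)
65^18 ≡ 46 (mod 109)
65^27 ≡ 76 (mod 109)
65^36 ≡ 45 (mod 109)
65^54 ≡ 108 (mod 109)
65^108 ≡ 1 (mod 109) ✓
The order of 65 is 108, so the subgroup it generates has 108 elements.
[(Z/109Z)^× : ⟨65⟩] = 108/108 = 1.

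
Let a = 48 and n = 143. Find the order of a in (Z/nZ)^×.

The order of 48 must divide φ(143) = φ(11·13) = (11−1)·(13−1) = 10·12 = 120 = 2^3 · 3 · 5.
Divisors of 120: 1, 2, 3, 4, 5, 6, 8, 10, 12, 15, 20, 24, 30, 40, 60, 120.
Test each divisor d:
48^1 ≡ 48 (mod 143)
48^2 ≡ 16 (mod 143)
48^3 ≡ 53 (mod 143)
48^4 ≡ 113 (mod 143)
48^5 ≡ 133 (mod 143)
48^6 ≡ 92 (mod 143)
48^8 ≡ 42 (mod 143)
48^10 ≡ 100 (mod 143)
48^12 ≡ 27 (mod 143)
48^15 ≡ 1 (mod 143) ✓
Therefore the multiplicative order of 48 modulo 143 is 15.

15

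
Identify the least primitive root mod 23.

5

φ(23) = 23 − 1 = 22 = 2 · 11.
g is a primitive root iff g^(22/q) ≢ 1 (mod 23) for each prime q ∈ {2, 11}.
g = 2: 2^11 ≡ 1 — hits 1, so not a primitive root.
g = 3: 3^11 ≡ 1 — hits 1, so not a primitive root.
g = 4: 4^11 ≡ 1 — hits 1, so not a primitive root.
g = 5: 5^11 ≡ 22; 5^2 ≡ 2 — none is 1, so 5 is a primitive root.
Hence the least primitive root of 23 is 5.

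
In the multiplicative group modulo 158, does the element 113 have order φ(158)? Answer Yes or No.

Yes

φ(158) = φ(2)·φ(79) = 1·78 = 78 = 2 · 3 · 13.
Test 113^(78/q) mod 158 for each prime factor q of 78:
113^39 ≡ 157 (mod 158)  [q = 2: ≢ 1 ✓]
113^26 ≡ 23 (mod 158)  [q = 3: ≢ 1 ✓]
113^6 ≡ 101 (mod 158)  [q = 13: ≢ 1 ✓]
None equal 1, so ord_158(113) = 78: 113 is a primitive root.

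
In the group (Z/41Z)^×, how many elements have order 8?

φ(41) = 41 − 1 = 40 = 2^3 · 5.
(Z/41Z)^× is cyclic (|G| = 40); a cyclic group of order m has exactly φ(d) elements of each order d | m, and none otherwise.
8 = 2^3 divides 40, and φ(8) = 4.

4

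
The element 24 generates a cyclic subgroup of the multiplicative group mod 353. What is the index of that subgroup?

ord(24) | φ(353) = 353 − 1 = 352 = 2^5 · 11.
Divisors of 352: 1, 2, 4, 8, 11, 16, 22, 32, 44, 88, 176, 352.
Compute 24^d (mod 353) for the divisors d until we hit 1:
24^1 ≡ 24
24^2 ≡ 223
24^4 ≡ 309
24^8 ≡ 171
24^11 ≡ 216
24^16 ≡ 295
24^22 ≡ 60
24^32 ≡ 187
24^44 ≡ 70
24^88 ≡ 311
24^176 ≡ 352
24^352 ≡ 1
Thus |⟨24⟩| = ord(24) = 352.
[(Z/353Z)^× : ⟨24⟩] = 352/352 = 1.

1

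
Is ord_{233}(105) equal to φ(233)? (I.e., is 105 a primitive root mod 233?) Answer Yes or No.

No

φ(233) = 233 − 1 = 232 = 2^3 · 29.
It suffices to check that the order of 105 is not a proper divisor of 232: compute 105^(232/q) for q ∈ {2, 29}.
105^116 ≡ 1 (mod 233)  [q = 2: ≡ 1 ✗]
105^8 ≡ 175 (mod 233)  [q = 29: ≢ 1 ✓]
The check at q = 2 fails, so 105 generates a proper subgroup.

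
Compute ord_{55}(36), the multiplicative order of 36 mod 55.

Since 36 ∈ (Z/55Z)^×, its order divides φ(55) = φ(5·11) = (5−1)·(11−1) = 4·10 = 40 = 2^3 · 5.
Divisors of 40: 1, 2, 4, 5, 8, 10, 20, 40.
Check 36^d mod 55 for each divisor in increasing order:
36^1 ≡ 36 (mod 55)
36^2 ≡ 31 (mod 55)
36^4 ≡ 26 (mod 55)
36^5 ≡ 1 (mod 55) ✓
Therefore the multiplicative order of 36 modulo 55 is 5.

5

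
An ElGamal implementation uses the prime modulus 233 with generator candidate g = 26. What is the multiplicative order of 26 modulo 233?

116

ord(26) | φ(233) = 233 − 1 = 232 = 2^3 · 29.
Divisors of 232: 1, 2, 4, 8, 29, 58, 116, 232.
Check 26^d mod 233 for each divisor in increasing order:
26^1 ≡ 26
26^2 ≡ 210
26^4 ≡ 63
26^8 ≡ 8
26^29 ≡ 89
26^58 ≡ 232
26^116 ≡ 1
The smallest such exponent is 116, so the order of 26 is 116.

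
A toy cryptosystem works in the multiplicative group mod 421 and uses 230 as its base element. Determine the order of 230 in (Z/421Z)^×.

210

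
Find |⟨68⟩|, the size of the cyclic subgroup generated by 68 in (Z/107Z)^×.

106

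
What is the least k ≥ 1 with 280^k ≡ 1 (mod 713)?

Since 280 ∈ (Z/713Z)^×, its order divides φ(713) = φ(23·31) = (23−1)·(31−1) = 22·30 = 660 = 2^2 · 3 · 5 · 11.
Divisors of 660: 1, 2, 3, 4, 5, 6, 10, 11, 12, 15, 20, 22, 30, 33, 44, 55, 60, 66, 110, 132, 165, 220, 330, 660.
Check 280^d mod 713 for each divisor in increasing order:
280^1 ≡ 280 (mod 713)
280^2 ≡ 683 (mod 713)
280^3 ≡ 156 (mod 713)
280^4 ≡ 187 (mod 713)
280^5 ≡ 311 (mod 713)
280^6 ≡ 94 (mod 713)
280^10 ≡ 466 (mod 713)
280^11 ≡ 1 (mod 713) ✓
The smallest such exponent is 11, so the order of 280 is 11.

11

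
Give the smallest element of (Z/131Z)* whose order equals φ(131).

2

φ(131) = 131 − 1 = 130 = 2 · 5 · 13.
g is a primitive root iff g^(130/q) ≢ 1 (mod 131) for each prime q ∈ {2, 5, 13}.
g = 2: 2^65 ≡ 130; 2^26 ≡ 53; 2^10 ≡ 107 — none is 1, so 2 is a primitive root.
Hence the least primitive root of 131 is 2.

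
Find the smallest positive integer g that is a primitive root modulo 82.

φ(82) = φ(2)·φ(41) = 1·40 = 40 = 2^3 · 5.
Test candidates g = 2, 3, … against the prime factors q ∈ {2, 5} of φ(82): g is a generator iff g^(40/q) ≢ 1 for every such q.
g = 2: gcd(2, 82) = 2 > 1, not a unit — skip.
g = 3: 3^20 ≡ 81; 3^8 ≡ 1 — hits 1, so not a primitive root.
g = 4: gcd(4, 82) = 2 > 1, not a unit — skip.
g = 5: 5^20 ≡ 1 — hits 1, so not a primitive root.
g = 6: gcd(6, 82) = 2 > 1, not a unit — skip.
g = 7: 7^20 ≡ 81; 7^8 ≡ 37 — none is 1, so 7 is a primitive root.
So 7 is the smallest generator of (Z/82Z)^×.

7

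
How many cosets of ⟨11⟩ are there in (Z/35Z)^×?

8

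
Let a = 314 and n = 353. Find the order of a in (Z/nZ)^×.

176

ord(314) | φ(353) = 353 − 1 = 352 = 2^5 · 11.
Divisors of 352: 1, 2, 4, 8, 11, 16, 22, 32, 44, 88, 176, 352.
Evaluate successive powers at the divisors of 352:
314^1 ≡ 314 (mod 353)
314^2 ≡ 109 (mod 353)
314^4 ≡ 232 (mod 353)
314^8 ≡ 168 (mod 353)
314^11 ≡ 304 (mod 353)
314^16 ≡ 337 (mod 353)
314^22 ≡ 283 (mod 353)
314^32 ≡ 256 (mod 353)
314^44 ≡ 311 (mod 353)
314^88 ≡ 352 (mod 353)
314^176 ≡ 1 (mod 353) ✓
So ord_353(314) = 176.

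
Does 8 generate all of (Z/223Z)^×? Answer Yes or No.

No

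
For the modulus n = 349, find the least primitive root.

2

φ(349) = 349 − 1 = 348 = 2^2 · 3 · 29.
g is a primitive root iff g^(348/q) ≢ 1 (mod 349) for each prime q ∈ {2, 3, 29}.
g = 2: 2^174 ≡ 348; 2^116 ≡ 226; 2^12 ≡ 257 — none is 1, so 2 is a primitive root.
Hence the least primitive root of 349 is 2.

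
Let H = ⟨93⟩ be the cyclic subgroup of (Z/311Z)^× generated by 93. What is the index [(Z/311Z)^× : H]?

1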